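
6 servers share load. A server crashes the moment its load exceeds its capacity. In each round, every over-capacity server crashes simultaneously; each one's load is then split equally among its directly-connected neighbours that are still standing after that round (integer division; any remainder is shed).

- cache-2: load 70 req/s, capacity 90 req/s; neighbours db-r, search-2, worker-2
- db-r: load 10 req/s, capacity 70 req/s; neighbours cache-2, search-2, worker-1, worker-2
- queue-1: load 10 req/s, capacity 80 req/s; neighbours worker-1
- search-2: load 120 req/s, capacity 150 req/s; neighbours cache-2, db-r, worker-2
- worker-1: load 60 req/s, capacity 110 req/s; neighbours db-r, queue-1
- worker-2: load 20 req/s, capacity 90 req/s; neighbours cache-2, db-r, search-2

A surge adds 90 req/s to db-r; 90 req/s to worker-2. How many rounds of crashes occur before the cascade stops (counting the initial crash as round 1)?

Round 1 — db-r at 100 > 70; worker-2 at 110 > 90. db-r, worker-2 crash.
  db-r sheds 100 req/s to cache-2, search-2, worker-1: 33 each (1 lost).
    cache-2: 70+33 = 103 > 90
    search-2: 120+33 = 153 > 150
    worker-1: 60+33 = 93 ≤ 110
  worker-2 sheds 110 req/s to cache-2, search-2: 55 each.
    cache-2: 103+55 = 158 > 90
    search-2: 153+55 = 208 > 150
Round 2 — cache-2, search-2 crash.
  cache-2 sheds 158 req/s: no online neighbours, lost.
  search-2 sheds 208 req/s: no online neighbours, lost.
No further crashes.

2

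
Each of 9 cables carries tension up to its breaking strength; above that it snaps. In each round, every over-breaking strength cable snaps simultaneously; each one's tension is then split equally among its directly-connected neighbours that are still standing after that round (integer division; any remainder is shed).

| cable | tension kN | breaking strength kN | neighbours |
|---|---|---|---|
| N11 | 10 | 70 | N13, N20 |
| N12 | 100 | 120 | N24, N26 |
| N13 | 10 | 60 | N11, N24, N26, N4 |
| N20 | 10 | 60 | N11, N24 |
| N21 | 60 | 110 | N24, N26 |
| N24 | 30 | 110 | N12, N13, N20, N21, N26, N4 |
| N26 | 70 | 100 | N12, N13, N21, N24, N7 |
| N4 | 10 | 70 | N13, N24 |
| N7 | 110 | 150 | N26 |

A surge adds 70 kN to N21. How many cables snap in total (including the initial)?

6

Round 1 — N21 at 130 > 110. N21 snaps.
  N21 sheds 130 kN to N24, N26: 65 each.
    N24: 30+65 = 95 ≤ 110
    N26: 70+65 = 135 > 100
Round 2 — N26 snaps.
  N26 sheds 135 kN to N12, N13, N24, N7: 33 each (3 lost).
    N12: 100+33 = 133 > 120
    N13: 10+33 = 43 ≤ 60
    N24: 95+33 = 128 > 110
    N7: 110+33 = 143 ≤ 150
Round 3 — N12, N24 snap.
  N12 sheds 133 kN: no online neighbours, lost.
  N24 sheds 128 kN to N13, N20, N4: 42 each (2 lost).
    N13: 43+42 = 85 > 60
    N20: 10+42 = 52 ≤ 60
    N4: 10+42 = 52 ≤ 70
Round 4 — N13 snaps.
  N13 sheds 85 kN to N11, N4: 42 each (1 lost).
    N11: 10+42 = 52 ≤ 70
    N4: 52+42 = 94 > 70
Round 5 — N4 snaps.
  N4 sheds 94 kN: no online neighbours, lost.
No further breaks.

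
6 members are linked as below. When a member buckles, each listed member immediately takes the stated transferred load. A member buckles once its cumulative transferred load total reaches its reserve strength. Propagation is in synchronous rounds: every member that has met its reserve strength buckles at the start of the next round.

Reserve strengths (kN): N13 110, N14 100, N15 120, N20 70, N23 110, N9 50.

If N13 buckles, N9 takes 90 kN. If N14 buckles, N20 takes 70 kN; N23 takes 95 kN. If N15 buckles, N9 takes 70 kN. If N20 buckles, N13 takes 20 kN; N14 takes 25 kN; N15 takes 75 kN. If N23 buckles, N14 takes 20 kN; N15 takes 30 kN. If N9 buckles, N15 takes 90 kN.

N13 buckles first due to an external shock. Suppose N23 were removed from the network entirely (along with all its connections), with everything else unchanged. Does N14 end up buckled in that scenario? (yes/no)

no

With N23 removed:
Round 1 — N13 buckles (initial).
  N9: +90 → 90 ≥ 50
Round 2 — N9 buckles.
  N15: +90 → 90 < 120
No further bucklings.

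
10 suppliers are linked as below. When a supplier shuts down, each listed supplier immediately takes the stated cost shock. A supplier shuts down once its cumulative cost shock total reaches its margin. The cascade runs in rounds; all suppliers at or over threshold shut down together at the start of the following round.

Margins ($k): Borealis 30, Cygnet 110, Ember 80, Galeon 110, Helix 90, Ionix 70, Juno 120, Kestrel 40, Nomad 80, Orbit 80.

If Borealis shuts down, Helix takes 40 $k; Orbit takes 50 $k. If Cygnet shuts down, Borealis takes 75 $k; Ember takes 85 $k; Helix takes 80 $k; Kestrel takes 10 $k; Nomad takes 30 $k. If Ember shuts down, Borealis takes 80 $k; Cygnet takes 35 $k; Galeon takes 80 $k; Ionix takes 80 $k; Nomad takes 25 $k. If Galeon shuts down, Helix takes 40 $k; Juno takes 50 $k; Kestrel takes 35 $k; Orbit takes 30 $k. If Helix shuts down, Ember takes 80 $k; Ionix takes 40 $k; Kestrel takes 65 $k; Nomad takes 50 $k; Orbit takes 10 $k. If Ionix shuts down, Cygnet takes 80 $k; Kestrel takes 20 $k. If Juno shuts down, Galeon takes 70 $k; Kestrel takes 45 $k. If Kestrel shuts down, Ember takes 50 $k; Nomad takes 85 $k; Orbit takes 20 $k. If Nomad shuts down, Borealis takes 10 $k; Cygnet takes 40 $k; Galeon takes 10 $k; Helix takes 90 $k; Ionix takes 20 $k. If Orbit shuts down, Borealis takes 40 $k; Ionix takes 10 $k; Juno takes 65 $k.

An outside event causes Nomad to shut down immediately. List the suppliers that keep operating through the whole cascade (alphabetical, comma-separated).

Galeon, Juno

Round 1 — Nomad shuts down (initial).
  Borealis: +10 → 10 < 30
  Cygnet: +40 → 40 < 110
  Galeon: +10 → 10 < 110
  Helix: +90 → 90 ≥ 90
  Ionix: +20 → 20 < 70
Round 2 — Helix shuts down.
  Ember: +80 → 80 ≥ 80
  Ionix: +40 → 60 < 70
  Kestrel: +65 → 65 ≥ 40
  Orbit: +10 → 10 < 80
Round 3 — Ember, Kestrel shut down.
  Borealis: +80 → 90 ≥ 30
  Cygnet: +35 → 75 < 110
  Galeon: +80 → 90 < 110
  Ionix: +80 → 140 ≥ 70
  Orbit: +20 → 30 < 80
Round 4 — Borealis, Ionix shut down.
  Cygnet: +80 → 155 ≥ 110
  Orbit: +50 → 80 ≥ 80
Round 5 — Cygnet, Orbit shut down.
  Juno: +65 → 65 < 120
No further shutdowns.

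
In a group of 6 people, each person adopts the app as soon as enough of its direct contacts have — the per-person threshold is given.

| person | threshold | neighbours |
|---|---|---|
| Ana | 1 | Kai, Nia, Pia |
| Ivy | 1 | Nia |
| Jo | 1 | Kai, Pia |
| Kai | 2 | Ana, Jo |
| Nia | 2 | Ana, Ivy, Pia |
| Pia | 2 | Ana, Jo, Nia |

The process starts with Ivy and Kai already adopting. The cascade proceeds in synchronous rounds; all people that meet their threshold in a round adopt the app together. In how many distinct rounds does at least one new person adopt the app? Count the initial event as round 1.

3

Round 1 — Ivy, Kai adopt the app (initial).
Round 2 — checking thresholds:
  Ana: 1 of 3 neighbours ≥ 1, adopts the app.
  Jo: 1 of 2 neighbours ≥ 1, adopts the app.
  Nia: 1 of 3 neighbours < 2, not yet.
Round 3 — checking thresholds:
  Nia: 2 of 3 neighbours ≥ 2, adopts the app.
  Pia: 2 of 3 neighbours ≥ 2, adopts the app.
Round 4 — no new adoptions; cascade stops.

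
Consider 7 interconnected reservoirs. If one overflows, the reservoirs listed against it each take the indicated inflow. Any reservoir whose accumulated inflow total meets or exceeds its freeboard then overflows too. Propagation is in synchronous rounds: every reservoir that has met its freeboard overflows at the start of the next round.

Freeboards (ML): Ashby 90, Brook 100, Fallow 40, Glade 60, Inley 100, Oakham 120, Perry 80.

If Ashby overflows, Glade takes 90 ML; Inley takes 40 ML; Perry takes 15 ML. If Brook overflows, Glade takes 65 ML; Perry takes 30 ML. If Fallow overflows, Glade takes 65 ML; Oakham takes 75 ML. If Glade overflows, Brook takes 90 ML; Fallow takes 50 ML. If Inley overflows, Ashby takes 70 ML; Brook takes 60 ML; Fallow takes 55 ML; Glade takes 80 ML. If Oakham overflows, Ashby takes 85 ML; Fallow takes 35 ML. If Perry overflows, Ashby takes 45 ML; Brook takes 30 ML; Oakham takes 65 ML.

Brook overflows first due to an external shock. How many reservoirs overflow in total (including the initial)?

3

Round 1 — Brook overflows (initial).
  Glade: +65 → 65 ≥ 60
  Perry: +30 → 30 < 80
Round 2 — Glade overflows.
  Fallow: +50 → 50 ≥ 40
Round 3 — Fallow overflows.
  Oakham: +75 → 75 < 120
No further overflows.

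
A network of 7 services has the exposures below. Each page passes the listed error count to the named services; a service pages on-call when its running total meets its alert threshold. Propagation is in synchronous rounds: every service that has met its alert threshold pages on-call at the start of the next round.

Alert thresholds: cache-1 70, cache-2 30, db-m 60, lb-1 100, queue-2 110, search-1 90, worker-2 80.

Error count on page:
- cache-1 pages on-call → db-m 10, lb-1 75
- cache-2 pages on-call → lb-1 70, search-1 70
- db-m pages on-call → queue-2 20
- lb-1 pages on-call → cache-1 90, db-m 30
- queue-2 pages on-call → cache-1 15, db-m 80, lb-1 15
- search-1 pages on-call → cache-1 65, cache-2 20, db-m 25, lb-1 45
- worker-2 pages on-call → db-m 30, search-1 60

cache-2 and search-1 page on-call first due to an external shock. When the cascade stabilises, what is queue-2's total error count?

Round 1 — cache-2, search-1 page on-call (initial).
  cache-1: +65 → 65 < 70
  db-m: +25 → 25 < 60
  lb-1: +70+45 → 115 ≥ 100
Round 2 — lb-1 pages on-call.
  cache-1: +90 → 155 ≥ 70
  db-m: +30 → 55 < 60
Round 3 — cache-1 pages on-call.
  db-m: +10 → 65 ≥ 60
Round 4 — db-m pages on-call.
  queue-2: +20 → 20 < 110
No further pages.

20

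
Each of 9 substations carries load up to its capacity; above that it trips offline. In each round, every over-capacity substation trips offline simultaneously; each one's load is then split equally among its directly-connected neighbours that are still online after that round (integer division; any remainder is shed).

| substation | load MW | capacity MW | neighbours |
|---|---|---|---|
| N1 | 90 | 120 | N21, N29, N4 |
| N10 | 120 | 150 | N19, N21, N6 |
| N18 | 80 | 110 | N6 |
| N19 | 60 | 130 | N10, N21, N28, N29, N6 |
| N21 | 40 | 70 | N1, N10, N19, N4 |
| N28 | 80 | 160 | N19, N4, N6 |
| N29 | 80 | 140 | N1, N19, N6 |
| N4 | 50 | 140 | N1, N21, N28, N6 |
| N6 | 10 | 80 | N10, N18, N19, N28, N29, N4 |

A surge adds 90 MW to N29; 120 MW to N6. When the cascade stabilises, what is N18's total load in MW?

106

Round 1 — N29 at 170 > 140; N6 at 130 > 80. N29, N6 trip offline.
  N29 sheds 170 MW to N1, N19: 85 each.
    N1: 90+85 = 175 > 120
    N19: 60+85 = 145 > 130
  N6 sheds 130 MW to N10, N18, N19, N28, N4: 26 each.
    N10: 120+26 = 146 ≤ 150
    N18: 80+26 = 106 ≤ 110
    N19: 145+26 = 171 > 130
    N28: 80+26 = 106 ≤ 160
    N4: 50+26 = 76 ≤ 140
Round 2 — N1, N19 trip offline.
  N1 sheds 175 MW to N21, N4: 87 each (1 lost).
    N21: 40+87 = 127 > 70
    N4: 76+87 = 163 > 140
  N19 sheds 171 MW to N10, N21, N28: 57 each.
    N10: 146+57 = 203 > 150
    N21: 127+57 = 184 > 70
    N28: 106+57 = 163 > 160
Round 3 — N10, N21, N28, N4 trip offline.
  N10 sheds 203 MW: no online neighbours, lost.
  N21 sheds 184 MW: no online neighbours, lost.
  N28 sheds 163 MW: no online neighbours, lost.
  N4 sheds 163 MW: no online neighbours, lost.
No further trips.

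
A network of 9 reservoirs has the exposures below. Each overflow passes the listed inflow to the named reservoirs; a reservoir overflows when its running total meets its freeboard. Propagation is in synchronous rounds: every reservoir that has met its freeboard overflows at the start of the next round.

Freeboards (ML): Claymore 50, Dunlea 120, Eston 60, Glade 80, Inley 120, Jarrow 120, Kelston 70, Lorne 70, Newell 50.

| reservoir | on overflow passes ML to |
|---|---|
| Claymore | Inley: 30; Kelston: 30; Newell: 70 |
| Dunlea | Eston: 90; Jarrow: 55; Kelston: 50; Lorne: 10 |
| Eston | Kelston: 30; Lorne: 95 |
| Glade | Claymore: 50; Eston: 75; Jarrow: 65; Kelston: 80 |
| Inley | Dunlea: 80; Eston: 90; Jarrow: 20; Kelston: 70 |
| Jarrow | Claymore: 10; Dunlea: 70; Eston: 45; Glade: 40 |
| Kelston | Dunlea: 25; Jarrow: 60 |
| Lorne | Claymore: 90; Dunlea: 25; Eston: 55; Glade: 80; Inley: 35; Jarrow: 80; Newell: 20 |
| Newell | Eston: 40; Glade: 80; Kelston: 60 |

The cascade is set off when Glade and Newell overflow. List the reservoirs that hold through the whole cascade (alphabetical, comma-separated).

Round 1 — Glade, Newell overflow (initial).
  Claymore: +50 → 50 ≥ 50
  Eston: +75+40 → 115 ≥ 60
  Jarrow: +65 → 65 < 120
  Kelston: +80+60 → 140 ≥ 70
Round 2 — Claymore, Eston, Kelston overflow.
  Dunlea: +25 → 25 < 120
  Inley: +30 → 30 < 120
  Jarrow: +60 → 125 ≥ 120
  Lorne: +95 → 95 ≥ 70
Round 3 — Jarrow, Lorne overflow.
  Dunlea: +70+25 → 120 ≥ 120
  Inley: +35 → 65 < 120
Round 4 — Dunlea overflows.
No further overflows.

Inley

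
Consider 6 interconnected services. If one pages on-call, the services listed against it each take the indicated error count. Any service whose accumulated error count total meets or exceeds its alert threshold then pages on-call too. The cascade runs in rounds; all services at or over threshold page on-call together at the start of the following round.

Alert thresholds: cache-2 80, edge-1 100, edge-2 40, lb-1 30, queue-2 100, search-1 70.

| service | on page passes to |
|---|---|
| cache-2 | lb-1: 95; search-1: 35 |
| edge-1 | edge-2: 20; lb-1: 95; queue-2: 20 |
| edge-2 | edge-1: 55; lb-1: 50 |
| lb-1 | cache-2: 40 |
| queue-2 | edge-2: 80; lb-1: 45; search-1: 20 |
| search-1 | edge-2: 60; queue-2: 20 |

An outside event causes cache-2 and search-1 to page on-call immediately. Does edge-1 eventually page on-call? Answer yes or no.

Round 1 — cache-2, search-1 page on-call (initial).
  edge-2: +60 → 60 ≥ 40
  lb-1: +95 → 95 ≥ 30
  queue-2: +20 → 20 < 100
Round 2 — edge-2, lb-1 page on-call.
  edge-1: +55 → 55 < 100
No further pages.

no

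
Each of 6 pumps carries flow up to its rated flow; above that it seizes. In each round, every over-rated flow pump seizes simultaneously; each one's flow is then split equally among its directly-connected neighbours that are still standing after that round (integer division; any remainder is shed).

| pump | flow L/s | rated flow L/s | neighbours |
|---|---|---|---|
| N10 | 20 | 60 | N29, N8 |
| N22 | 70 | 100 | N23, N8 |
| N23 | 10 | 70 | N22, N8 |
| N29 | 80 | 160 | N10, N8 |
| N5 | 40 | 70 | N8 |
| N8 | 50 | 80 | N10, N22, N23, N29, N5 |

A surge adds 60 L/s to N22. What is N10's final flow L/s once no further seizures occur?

Round 1 — N22 at 130 > 100. N22 seizes.
  N22 sheds 130 L/s to N23, N8: 65 each.
    N23: 10+65 = 75 > 70
    N8: 50+65 = 115 > 80
Round 2 — N23, N8 seize.
  N23 sheds 75 L/s: no online neighbours, lost.
  N8 sheds 115 L/s to N10, N29, N5: 38 each (1 lost).
    N10: 20+38 = 58 ≤ 60
    N29: 80+38 = 118 ≤ 160
    N5: 40+38 = 78 > 70
Round 3 — N5 seizes.
  N5 sheds 78 L/s: no online neighbours, lost.
No further seizures.

58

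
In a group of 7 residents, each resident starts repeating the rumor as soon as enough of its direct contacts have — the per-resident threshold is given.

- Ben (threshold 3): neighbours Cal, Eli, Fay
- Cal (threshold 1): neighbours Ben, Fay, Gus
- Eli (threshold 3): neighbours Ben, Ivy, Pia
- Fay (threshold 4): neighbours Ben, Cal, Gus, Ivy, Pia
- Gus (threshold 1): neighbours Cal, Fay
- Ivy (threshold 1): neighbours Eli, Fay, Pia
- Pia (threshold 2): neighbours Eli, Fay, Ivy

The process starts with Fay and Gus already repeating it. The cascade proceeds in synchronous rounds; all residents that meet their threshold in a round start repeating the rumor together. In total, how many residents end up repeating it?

5

Round 1 — Fay, Gus start repeating the rumor (initial).
Round 2 — checking thresholds:
  Ben: 1 of 3 neighbours < 3, not yet.
  Cal: 2 of 3 neighbours ≥ 1, starts repeating the rumor.
  Ivy: 1 of 3 neighbours ≥ 1, starts repeating the rumor.
  Pia: 1 of 3 neighbours < 2, not yet.
Round 3 — checking thresholds:
  Ben: 2 of 3 neighbours < 3, not yet.
  Eli: 1 of 3 neighbours < 3, not yet.
  Pia: 2 of 3 neighbours ≥ 2, starts repeating the rumor.
Round 4 — no new spreads; cascade stops.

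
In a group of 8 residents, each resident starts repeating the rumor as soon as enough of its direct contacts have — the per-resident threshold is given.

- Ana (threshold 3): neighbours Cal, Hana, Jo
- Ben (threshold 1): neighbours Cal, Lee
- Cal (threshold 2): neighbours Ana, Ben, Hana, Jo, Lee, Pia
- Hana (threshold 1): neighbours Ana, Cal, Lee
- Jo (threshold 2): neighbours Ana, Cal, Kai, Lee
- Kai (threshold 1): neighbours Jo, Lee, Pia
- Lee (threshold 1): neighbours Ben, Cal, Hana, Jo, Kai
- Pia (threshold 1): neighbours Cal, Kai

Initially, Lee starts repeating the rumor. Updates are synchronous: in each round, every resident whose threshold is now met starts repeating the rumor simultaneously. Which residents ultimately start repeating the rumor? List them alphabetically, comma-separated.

Round 1 — Lee starts repeating the rumor (initial).
Round 2 — checking thresholds:
  Ben: 1 of 2 neighbours ≥ 1, starts repeating the rumor.
  Cal: 1 of 6 neighbours < 2, not yet.
  Hana: 1 of 3 neighbours ≥ 1, starts repeating the rumor.
  Jo: 1 of 4 neighbours < 2, not yet.
  Kai: 1 of 3 neighbours ≥ 1, starts repeating the rumor.
Round 3 — checking thresholds:
  Ana: 1 of 3 neighbours < 3, not yet.
  Cal: 3 of 6 neighbours ≥ 2, starts repeating the rumor.
  Jo: 2 of 4 neighbours ≥ 2, starts repeating the rumor.
  Pia: 1 of 2 neighbours ≥ 1, starts repeating the rumor.
Round 4 — checking thresholds:
  Ana: 3 of 3 neighbours ≥ 3, starts repeating the rumor.
Round 5 — no new spreads; cascade stops.

Ana, Ben, Cal, Hana, Jo, Kai, Lee, Pia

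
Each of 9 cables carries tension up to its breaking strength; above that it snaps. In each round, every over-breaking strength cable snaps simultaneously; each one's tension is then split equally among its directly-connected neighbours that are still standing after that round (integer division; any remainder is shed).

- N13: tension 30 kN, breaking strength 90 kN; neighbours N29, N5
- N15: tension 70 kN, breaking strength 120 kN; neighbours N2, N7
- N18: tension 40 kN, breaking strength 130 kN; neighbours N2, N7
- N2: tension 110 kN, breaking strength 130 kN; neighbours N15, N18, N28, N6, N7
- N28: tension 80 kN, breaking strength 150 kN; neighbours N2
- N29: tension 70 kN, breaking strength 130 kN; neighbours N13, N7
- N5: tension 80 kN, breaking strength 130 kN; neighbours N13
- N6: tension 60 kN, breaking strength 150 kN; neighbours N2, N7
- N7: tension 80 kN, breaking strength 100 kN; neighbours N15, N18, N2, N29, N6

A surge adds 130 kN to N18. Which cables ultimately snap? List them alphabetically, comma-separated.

N15, N18, N2, N6, N7

Round 1 — N18 at 170 > 130. N18 snaps.
  N18 sheds 170 kN to N2, N7: 85 each.
    N2: 110+85 = 195 > 130
    N7: 80+85 = 165 > 100
Round 2 — N2, N7 snap.
  N2 sheds 195 kN to N15, N28, N6: 65 each.
    N15: 70+65 = 135 > 120
    N28: 80+65 = 145 ≤ 150
    N6: 60+65 = 125 ≤ 150
  N7 sheds 165 kN to N15, N29, N6: 55 each.
    N15: 135+55 = 190 > 120
    N29: 70+55 = 125 ≤ 130
    N6: 125+55 = 180 > 150
Round 3 — N15, N6 snap.
  N15 sheds 190 kN: no online neighbours, lost.
  N6 sheds 180 kN: no online neighbours, lost.
No further breaks.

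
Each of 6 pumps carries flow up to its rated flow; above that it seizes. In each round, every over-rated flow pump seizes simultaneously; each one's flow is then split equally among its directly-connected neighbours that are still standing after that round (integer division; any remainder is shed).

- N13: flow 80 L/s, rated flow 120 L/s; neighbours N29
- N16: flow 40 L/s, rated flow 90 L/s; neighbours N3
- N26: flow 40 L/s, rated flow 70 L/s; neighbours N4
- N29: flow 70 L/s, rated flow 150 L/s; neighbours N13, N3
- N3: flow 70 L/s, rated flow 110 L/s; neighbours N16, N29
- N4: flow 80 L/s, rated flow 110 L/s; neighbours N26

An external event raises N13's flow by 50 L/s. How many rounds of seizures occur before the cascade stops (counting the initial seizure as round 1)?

Round 1 — N13 at 130 > 120. N13 seizes.
  N13 sheds 130 L/s to N29: 130 each.
    N29: 70+130 = 200 > 150
Round 2 — N29 seizes.
  N29 sheds 200 L/s to N3: 200 each.
    N3: 70+200 = 270 > 110
Round 3 — N3 seizes.
  N3 sheds 270 L/s to N16: 270 each.
    N16: 40+270 = 310 > 90
Round 4 — N16 seizes.
  N16 sheds 310 L/s: no online neighbours, lost.
No further seizures.

4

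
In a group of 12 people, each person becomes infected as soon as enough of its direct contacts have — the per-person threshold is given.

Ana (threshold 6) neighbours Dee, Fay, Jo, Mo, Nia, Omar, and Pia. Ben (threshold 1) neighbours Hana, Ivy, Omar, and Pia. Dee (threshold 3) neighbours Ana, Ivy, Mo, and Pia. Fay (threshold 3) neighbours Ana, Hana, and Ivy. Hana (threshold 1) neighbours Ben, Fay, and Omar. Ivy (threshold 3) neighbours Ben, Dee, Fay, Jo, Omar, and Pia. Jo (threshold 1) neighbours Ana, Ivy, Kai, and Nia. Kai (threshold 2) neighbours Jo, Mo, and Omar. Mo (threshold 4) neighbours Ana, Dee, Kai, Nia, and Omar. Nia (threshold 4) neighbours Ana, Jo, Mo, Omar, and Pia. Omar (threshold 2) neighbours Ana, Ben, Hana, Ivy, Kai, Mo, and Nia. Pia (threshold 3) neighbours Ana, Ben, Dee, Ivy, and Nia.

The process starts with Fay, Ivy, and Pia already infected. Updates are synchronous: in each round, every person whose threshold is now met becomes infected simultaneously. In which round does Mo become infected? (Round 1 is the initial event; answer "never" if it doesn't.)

Round 1 — Fay, Ivy, Pia become infected (initial).
Round 2 — checking thresholds:
  Ana: 2 of 7 neighbours < 6, below threshold.
  Ben: 2 of 4 neighbours ≥ 1, becomes infected.
  Dee: 2 of 4 neighbours < 3, below threshold.
  Hana: 1 of 3 neighbours ≥ 1, becomes infected.
  Jo: 1 of 4 neighbours ≥ 1, becomes infected.
  Nia: 1 of 5 neighbours < 4, below threshold.
  Omar: 1 of 7 neighbours < 2, below threshold.
Round 3 — checking thresholds:
  Ana: 3 of 7 neighbours < 6, below threshold.
  Dee: 2 of 4 neighbours < 3, below threshold.
  Kai: 1 of 3 neighbours < 2, below threshold.
  Nia: 2 of 5 neighbours < 4, below threshold.
  Omar: 3 of 7 neighbours ≥ 2, becomes infected.
Round 4 — checking thresholds:
  Ana: 4 of 7 neighbours < 6, below threshold.
  Dee: 2 of 4 neighbours < 3, below threshold.
  Kai: 2 of 3 neighbours ≥ 2, becomes infected.
  Mo: 1 of 5 neighbours < 4, below threshold.
  Nia: 3 of 5 neighbours < 4, below threshold.
Round 5 — no new infections; cascade stops.

never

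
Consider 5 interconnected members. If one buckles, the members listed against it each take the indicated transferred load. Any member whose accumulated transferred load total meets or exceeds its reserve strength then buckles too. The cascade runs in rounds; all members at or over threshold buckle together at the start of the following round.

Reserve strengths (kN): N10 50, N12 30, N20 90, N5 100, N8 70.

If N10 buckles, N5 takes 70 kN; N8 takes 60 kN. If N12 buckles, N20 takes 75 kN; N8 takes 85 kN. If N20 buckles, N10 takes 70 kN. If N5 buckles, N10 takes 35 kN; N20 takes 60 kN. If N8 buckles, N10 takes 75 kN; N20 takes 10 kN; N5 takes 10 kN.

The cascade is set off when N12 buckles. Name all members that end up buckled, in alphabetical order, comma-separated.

N10, N12, N8

Round 1 — N12 buckles (initial).
  N20: +75 → 75 < 90
  N8: +85 → 85 ≥ 70
Round 2 — N8 buckles.
  N10: +75 → 75 ≥ 50
  N20: +10 → 85 < 90
  N5: +10 → 10 < 100
Round 3 — N10 buckles.
  N5: +70 → 80 < 100
No further bucklings.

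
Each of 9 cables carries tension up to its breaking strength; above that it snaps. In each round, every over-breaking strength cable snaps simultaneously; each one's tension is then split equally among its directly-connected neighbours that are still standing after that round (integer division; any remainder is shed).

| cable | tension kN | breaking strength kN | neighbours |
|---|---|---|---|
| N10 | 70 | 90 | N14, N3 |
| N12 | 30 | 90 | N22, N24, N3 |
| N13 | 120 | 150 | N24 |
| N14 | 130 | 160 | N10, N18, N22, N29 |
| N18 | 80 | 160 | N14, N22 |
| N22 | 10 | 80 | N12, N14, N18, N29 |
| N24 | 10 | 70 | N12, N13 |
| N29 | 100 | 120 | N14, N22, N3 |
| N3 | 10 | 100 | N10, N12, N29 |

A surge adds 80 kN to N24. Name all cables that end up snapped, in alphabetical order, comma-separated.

Round 1 — N24 at 90 > 70. N24 snaps.
  N24 sheds 90 kN to N12, N13: 45 each.
    N12: 30+45 = 75 ≤ 90
    N13: 120+45 = 165 > 150
Round 2 — N13 snaps.
  N13 sheds 165 kN: no online neighbours, lost.
No further breaks.

N13, N24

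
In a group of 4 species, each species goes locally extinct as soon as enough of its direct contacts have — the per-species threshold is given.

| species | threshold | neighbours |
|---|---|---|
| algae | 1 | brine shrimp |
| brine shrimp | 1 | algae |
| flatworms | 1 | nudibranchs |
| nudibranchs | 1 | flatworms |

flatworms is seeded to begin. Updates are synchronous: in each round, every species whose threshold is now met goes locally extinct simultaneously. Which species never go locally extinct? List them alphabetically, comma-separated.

Round 1 — flatworms goes locally extinct (initial).
Round 2 — checking thresholds:
  nudibranchs: 1 of 1 neighbours ≥ 1, goes locally extinct.
Round 3 — no new extinctions; cascade stops.

algae, brine shrimp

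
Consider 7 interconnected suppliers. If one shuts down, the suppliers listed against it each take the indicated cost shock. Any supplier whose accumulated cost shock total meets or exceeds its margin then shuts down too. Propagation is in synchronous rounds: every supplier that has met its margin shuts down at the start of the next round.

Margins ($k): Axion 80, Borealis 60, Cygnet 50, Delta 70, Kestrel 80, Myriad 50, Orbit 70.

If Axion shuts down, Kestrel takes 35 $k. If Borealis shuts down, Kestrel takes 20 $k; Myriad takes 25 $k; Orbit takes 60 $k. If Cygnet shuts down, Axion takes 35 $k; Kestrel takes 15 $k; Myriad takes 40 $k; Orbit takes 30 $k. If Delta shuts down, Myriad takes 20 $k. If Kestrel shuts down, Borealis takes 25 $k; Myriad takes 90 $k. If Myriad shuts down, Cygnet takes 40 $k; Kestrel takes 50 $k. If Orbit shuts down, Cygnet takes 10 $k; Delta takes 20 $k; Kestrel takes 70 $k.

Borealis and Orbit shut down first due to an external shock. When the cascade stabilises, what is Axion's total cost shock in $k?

35

Round 1 — Borealis, Orbit shut down (initial).
  Cygnet: +10 → 10 < 50
  Delta: +20 → 20 < 70
  Kestrel: +20+70 → 90 ≥ 80
  Myriad: +25 → 25 < 50
Round 2 — Kestrel shuts down.
  Myriad: +90 → 115 ≥ 50
Round 3 — Myriad shuts down.
  Cygnet: +40 → 50 ≥ 50
Round 4 — Cygnet shuts down.
  Axion: +35 → 35 < 80
No further shutdowns.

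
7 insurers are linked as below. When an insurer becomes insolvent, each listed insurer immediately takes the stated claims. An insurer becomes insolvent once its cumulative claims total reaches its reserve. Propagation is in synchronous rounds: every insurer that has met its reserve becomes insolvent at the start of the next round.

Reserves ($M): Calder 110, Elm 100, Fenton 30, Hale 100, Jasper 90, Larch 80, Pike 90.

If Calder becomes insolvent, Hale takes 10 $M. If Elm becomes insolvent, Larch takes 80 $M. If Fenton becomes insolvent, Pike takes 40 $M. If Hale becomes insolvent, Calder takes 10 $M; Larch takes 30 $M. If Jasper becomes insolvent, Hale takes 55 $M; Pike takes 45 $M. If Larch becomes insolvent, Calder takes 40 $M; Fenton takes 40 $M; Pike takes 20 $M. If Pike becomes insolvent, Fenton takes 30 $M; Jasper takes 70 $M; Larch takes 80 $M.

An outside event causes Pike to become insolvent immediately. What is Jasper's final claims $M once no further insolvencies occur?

Round 1 — Pike becomes insolvent (initial).
  Fenton: +30 → 30 ≥ 30
  Jasper: +70 → 70 < 90
  Larch: +80 → 80 ≥ 80
Round 2 — Fenton, Larch become insolvent.
  Calder: +40 → 40 < 110
No further insolvencies.

70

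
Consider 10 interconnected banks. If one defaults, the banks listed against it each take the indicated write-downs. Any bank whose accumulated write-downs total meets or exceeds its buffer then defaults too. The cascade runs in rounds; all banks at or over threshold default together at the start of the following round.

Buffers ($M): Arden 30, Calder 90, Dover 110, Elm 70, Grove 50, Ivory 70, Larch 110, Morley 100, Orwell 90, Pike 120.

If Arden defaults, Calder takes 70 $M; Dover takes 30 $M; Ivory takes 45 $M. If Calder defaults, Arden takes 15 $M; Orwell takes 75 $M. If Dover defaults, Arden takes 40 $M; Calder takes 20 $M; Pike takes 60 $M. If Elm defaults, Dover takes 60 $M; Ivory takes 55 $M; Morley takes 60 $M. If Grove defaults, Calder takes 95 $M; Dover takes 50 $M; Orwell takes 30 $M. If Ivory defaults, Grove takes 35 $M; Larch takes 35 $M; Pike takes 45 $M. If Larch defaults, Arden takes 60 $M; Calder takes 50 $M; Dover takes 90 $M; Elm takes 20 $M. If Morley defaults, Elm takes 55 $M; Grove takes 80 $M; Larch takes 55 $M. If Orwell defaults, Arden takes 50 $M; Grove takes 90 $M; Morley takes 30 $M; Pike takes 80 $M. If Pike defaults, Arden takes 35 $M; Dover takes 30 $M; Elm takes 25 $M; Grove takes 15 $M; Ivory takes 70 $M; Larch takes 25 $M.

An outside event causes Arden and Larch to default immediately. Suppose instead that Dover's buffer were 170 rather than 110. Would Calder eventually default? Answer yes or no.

yes

With Dover's buffer at 170:
Round 1 — Arden, Larch default (initial).
  Calder: +70+50 → 120 ≥ 90
  Dover: +30+90 → 120 < 170
  Elm: +20 → 20 < 70
  Ivory: +45 → 45 < 70
Round 2 — Calder defaults.
  Orwell: +75 → 75 < 90
No further defaults.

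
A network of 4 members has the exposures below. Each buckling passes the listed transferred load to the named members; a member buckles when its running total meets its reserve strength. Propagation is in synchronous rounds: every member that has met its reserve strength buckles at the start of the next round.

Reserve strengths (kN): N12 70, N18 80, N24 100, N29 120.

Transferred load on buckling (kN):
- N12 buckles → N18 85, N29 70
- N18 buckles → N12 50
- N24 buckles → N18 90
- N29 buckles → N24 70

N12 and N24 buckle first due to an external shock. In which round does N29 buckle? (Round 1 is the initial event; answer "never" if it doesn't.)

never

Round 1 — N12, N24 buckle (initial).
  N18: +85+90 → 175 ≥ 80
  N29: +70 → 70 < 120
Round 2 — N18 buckles.
No further bucklings.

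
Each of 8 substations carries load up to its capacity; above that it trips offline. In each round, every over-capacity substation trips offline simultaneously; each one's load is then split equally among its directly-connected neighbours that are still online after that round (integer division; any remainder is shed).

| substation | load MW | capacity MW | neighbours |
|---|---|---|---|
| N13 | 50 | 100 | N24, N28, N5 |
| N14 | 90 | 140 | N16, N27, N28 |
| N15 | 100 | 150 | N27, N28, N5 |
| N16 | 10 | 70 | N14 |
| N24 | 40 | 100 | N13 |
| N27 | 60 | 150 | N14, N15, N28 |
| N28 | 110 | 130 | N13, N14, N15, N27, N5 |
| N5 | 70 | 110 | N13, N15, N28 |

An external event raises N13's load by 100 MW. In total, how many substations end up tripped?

7

Round 1 — N13 at 150 > 100. N13 trips offline.
  N13 sheds 150 MW to N24, N28, N5: 50 each.
    N24: 40+50 = 90 ≤ 100
    N28: 110+50 = 160 > 130
    N5: 70+50 = 120 > 110
Round 2 — N28, N5 trip offline.
  N28 sheds 160 MW to N14, N15, N27: 53 each (1 lost).
    N14: 90+53 = 143 > 140
    N15: 100+53 = 153 > 150
    N27: 60+53 = 113 ≤ 150
  N5 sheds 120 MW to N15: 120 each.
    N15: 153+120 = 273 > 150
Round 3 — N14, N15 trip offline.
  N14 sheds 143 MW to N16, N27: 71 each (1 lost).
    N16: 10+71 = 81 > 70
    N27: 113+71 = 184 > 150
  N15 sheds 273 MW to N27: 273 each.
    N27: 184+273 = 457 > 150
Round 4 — N16, N27 trip offline.
  N16 sheds 81 MW: no online neighbours, lost.
  N27 sheds 457 MW: no online neighbours, lost.
No further trips.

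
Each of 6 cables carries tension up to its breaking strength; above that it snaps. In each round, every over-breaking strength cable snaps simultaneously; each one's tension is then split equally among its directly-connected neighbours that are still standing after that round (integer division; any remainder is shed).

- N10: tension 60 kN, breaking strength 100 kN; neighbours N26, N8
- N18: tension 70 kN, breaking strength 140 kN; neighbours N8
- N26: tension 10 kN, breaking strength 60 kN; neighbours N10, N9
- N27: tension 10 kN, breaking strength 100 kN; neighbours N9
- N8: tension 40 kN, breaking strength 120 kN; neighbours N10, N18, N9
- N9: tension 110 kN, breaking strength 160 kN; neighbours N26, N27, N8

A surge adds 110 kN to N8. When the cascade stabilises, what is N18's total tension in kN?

120

Round 1 — N8 at 150 > 120. N8 snaps.
  N8 sheds 150 kN to N10, N18, N9: 50 each.
    N10: 60+50 = 110 > 100
    N18: 70+50 = 120 ≤ 140
    N9: 110+50 = 160 ≤ 160
Round 2 — N10 snaps.
  N10 sheds 110 kN to N26: 110 each.
    N26: 10+110 = 120 > 60
Round 3 — N26 snaps.
  N26 sheds 120 kN to N9: 120 each.
    N9: 160+120 = 280 > 160
Round 4 — N9 snaps.
  N9 sheds 280 kN to N27: 280 each.
    N27: 10+280 = 290 > 100
Round 5 — N27 snaps.
  N27 sheds 290 kN: no online neighbours, lost.
No further breaks.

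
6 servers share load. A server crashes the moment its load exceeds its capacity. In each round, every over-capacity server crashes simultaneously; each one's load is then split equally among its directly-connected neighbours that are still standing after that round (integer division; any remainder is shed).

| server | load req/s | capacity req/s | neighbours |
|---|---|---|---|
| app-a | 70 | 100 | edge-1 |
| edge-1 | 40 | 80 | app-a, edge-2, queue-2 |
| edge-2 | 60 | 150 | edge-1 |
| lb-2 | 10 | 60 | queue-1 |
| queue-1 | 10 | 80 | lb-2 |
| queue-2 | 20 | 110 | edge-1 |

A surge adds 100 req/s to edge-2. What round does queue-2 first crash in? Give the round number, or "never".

3

Round 1 — edge-2 at 160 > 150. edge-2 crashes.
  edge-2 sheds 160 req/s to edge-1: 160 each.
    edge-1: 40+160 = 200 > 80
Round 2 — edge-1 crashes.
  edge-1 sheds 200 req/s to app-a, queue-2: 100 each.
    app-a: 70+100 = 170 > 100
    queue-2: 20+100 = 120 > 110
Round 3 — app-a, queue-2 crash.
  app-a sheds 170 req/s: no online neighbours, lost.
  queue-2 sheds 120 req/s: no online neighbours, lost.
No further crashes.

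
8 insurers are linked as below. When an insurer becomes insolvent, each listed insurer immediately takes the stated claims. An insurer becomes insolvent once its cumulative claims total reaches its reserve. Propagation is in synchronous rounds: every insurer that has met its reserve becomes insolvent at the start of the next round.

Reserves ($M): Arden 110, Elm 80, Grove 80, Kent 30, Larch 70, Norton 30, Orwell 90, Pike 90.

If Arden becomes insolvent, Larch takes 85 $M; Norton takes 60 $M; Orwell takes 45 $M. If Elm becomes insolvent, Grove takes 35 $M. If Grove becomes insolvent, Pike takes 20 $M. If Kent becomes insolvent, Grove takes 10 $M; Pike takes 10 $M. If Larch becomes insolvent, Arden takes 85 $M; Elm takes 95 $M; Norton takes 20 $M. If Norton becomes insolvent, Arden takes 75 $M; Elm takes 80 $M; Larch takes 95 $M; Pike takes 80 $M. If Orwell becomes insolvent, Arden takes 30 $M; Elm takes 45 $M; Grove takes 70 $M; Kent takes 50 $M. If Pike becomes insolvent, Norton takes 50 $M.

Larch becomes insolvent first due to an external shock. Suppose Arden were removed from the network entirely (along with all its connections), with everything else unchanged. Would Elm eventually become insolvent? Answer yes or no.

yes

With Arden removed:
Round 1 — Larch becomes insolvent (initial).
  Elm: +95 → 95 ≥ 80
  Norton: +20 → 20 < 30
Round 2 — Elm becomes insolvent.
  Grove: +35 → 35 < 80
No further insolvencies.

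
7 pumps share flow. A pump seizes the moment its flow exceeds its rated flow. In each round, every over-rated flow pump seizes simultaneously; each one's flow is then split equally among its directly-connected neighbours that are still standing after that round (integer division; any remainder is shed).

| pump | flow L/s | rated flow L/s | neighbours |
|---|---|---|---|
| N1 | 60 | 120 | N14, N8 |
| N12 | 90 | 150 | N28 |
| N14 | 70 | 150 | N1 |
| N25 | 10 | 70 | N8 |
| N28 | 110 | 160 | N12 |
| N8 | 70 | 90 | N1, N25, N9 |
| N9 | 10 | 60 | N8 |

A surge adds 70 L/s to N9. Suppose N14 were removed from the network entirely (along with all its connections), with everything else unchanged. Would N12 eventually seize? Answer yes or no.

With N14 removed:
Round 1 — N9 at 80 > 60. N9 seizes.
  N9 sheds 80 L/s to N8: 80 each.
    N8: 70+80 = 150 > 90
Round 2 — N8 seizes.
  N8 sheds 150 L/s to N1, N25: 75 each.
    N1: 60+75 = 135 > 120
    N25: 10+75 = 85 > 70
Round 3 — N1, N25 seize.
  N1 sheds 135 L/s: no online neighbours, lost.
  N25 sheds 85 L/s: no online neighbours, lost.
No further seizures.

no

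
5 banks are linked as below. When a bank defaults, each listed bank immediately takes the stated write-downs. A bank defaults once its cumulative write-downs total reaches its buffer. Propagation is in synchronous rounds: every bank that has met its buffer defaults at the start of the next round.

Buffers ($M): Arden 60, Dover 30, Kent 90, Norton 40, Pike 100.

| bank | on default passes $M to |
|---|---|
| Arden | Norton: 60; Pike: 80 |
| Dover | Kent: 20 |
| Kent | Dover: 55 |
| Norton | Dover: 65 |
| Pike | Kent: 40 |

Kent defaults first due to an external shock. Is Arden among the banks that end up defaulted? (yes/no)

Round 1 — Kent defaults (initial).
  Dover: +55 → 55 ≥ 30
Round 2 — Dover defaults.
No further defaults.

no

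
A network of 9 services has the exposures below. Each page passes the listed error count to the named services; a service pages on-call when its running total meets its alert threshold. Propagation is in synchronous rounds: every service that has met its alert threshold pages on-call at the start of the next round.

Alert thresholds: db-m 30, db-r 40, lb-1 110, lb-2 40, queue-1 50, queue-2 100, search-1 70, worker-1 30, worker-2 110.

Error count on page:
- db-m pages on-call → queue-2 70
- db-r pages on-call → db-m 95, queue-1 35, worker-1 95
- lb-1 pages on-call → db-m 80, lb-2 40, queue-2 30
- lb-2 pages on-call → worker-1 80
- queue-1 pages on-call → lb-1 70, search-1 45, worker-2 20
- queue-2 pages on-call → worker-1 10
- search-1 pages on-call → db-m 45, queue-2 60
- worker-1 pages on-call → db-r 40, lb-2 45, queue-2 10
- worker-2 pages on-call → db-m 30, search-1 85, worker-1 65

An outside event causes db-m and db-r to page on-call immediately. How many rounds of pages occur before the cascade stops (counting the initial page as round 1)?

3

Round 1 — db-m, db-r page on-call (initial).
  queue-1: +35 → 35 < 50
  queue-2: +70 → 70 < 100
  worker-1: +95 → 95 ≥ 30
Round 2 — worker-1 pages on-call.
  lb-2: +45 → 45 ≥ 40
  queue-2: +10 → 80 < 100
Round 3 — lb-2 pages on-call.
No further pages.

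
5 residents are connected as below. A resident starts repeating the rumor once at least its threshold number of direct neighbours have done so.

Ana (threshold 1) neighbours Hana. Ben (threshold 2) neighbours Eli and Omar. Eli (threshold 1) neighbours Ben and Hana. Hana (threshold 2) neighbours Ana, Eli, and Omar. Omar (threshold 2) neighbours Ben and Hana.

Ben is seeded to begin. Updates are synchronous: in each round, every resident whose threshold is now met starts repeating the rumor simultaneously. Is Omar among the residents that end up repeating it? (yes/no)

no

Round 1 — Ben starts repeating the rumor (initial).
Round 2 — checking thresholds:
  Eli: 1 of 2 neighbours ≥ 1, starts repeating the rumor.
  Omar: 1 of 2 neighbours < 2, holds.
Round 3 — no new spreads; cascade stops.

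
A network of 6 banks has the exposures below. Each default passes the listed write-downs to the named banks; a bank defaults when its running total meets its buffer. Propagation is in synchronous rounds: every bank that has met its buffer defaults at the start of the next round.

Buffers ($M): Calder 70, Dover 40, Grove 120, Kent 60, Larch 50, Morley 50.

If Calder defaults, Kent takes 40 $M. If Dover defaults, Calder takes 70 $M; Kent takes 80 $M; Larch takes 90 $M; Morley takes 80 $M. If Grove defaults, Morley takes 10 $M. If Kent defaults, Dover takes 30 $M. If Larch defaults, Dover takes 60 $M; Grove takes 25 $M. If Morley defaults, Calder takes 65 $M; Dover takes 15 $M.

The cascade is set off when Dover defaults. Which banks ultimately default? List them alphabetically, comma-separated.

Round 1 — Dover defaults (initial).
  Calder: +70 → 70 ≥ 70
  Kent: +80 → 80 ≥ 60
  Larch: +90 → 90 ≥ 50
  Morley: +80 → 80 ≥ 50
Round 2 — Calder, Kent, Larch, Morley default.
  Grove: +25 → 25 < 120
No further defaults.

Calder, Dover, Kent, Larch, Morley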